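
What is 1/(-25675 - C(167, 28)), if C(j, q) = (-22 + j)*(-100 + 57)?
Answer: -1/19440 ≈ -5.1440e-5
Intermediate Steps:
C(j, q) = 946 - 43*j (C(j, q) = (-22 + j)*(-43) = 946 - 43*j)
1/(-25675 - C(167, 28)) = 1/(-25675 - (946 - 43*167)) = 1/(-25675 - (946 - 7181)) = 1/(-25675 - 1*(-6235)) = 1/(-25675 + 6235) = 1/(-19440) = -1/19440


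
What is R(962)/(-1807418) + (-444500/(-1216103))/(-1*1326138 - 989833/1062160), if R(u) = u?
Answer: -117766346068161874537/221146410438116097713093 ≈ -0.00053253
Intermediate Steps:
R(962)/(-1807418) + (-444500/(-1216103))/(-1*1326138 - 989833/1062160) = 962/(-1807418) + (-444500/(-1216103))/(-1*1326138 - 989833/1062160) = 962*(-1/1807418) + (-444500*(-1/1216103))/(-1326138 - 989833*1/1062160) = -481/903709 + 63500/(173729*(-1326138 - 989833/1062160)) = -481/903709 + 63500/(173729*(-1408571727913/1062160)) = -481/903709 + (63500/173729)*(-1062160/1408571727913) = -481/903709 - 67447160000/244709757718597577 = -117766346068161874537/221146410438116097713093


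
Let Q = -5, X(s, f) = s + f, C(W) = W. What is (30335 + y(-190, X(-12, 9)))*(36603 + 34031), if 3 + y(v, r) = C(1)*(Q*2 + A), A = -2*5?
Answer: 2141057808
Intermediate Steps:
A = -10
X(s, f) = f + s
y(v, r) = -23 (y(v, r) = -3 + 1*(-5*2 - 10) = -3 + 1*(-10 - 10) = -3 + 1*(-20) = -3 - 20 = -23)
(30335 + y(-190, X(-12, 9)))*(36603 + 34031) = (30335 - 23)*(36603 + 34031) = 30312*70634 = 2141057808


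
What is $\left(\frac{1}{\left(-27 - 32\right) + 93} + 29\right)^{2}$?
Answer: $\frac{974169}{1156} \approx 842.71$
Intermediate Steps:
$\left(\frac{1}{\left(-27 - 32\right) + 93} + 29\right)^{2} = \left(\frac{1}{-59 + 93} + 29\right)^{2} = \left(\frac{1}{34} + 29\right)^{2} = \left(\frac{987}{34}\right)^{2} = \frac{974169}{1156}$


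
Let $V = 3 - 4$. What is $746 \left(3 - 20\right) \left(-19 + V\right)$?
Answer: $253640$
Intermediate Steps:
$V = -1$
$746 \left(3 - 20\right) \left(-19 + V\right) = 746 \left(3 - 20\right) \left(-19 - 1\right) = 746 \left(\left(-17\right) \left(-20\right)\right) = 746 \cdot 340 = 253640$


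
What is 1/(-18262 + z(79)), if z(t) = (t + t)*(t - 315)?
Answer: -1/55550 ≈ -1.8002e-5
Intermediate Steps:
z(t) = 2*t*(-315 + t) (z(t) = (2*t)*(-315 + t) = 2*t*(-315 + t))
1/(-18262 + z(79)) = 1/(-18262 + 2*79*(-315 + 79)) = 1/(-18262 + 2*79*(-236)) = 1/(-18262 - 37288) = 1/(-55550) = -1/55550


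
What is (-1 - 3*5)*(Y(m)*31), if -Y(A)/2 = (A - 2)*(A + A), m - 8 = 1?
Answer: 124992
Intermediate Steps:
m = 9 (m = 8 + 1 = 9)
Y(A) = -4*A*(-2 + A) (Y(A) = -2*(A - 2)*(A + A) = -2*(-2 + A)*2*A = -4*A*(-2 + A))
(-1 - 3*5)*(Y(m)*31) = (-1 - 3*5)*((4*9*(2 - 1*9))*31) = (-1 - 15)*((4*9*(2 - 9))*31) = -16*4*9*(-7)*31 = -(-4032)*31 = -16*(-7812) = 124992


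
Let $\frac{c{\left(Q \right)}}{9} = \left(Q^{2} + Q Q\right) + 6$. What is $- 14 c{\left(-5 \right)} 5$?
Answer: $-35280$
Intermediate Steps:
$c{\left(Q \right)} = 54 + 18 Q^{2}$ ($c{\left(Q \right)} = 9 \left(\left(Q^{2} + Q Q\right) + 6\right) = 9 \left(\left(Q^{2} + Q^{2}\right) + 6\right) = 9 \left(2 Q^{2} + 6\right) = 9 \left(6 + 2 Q^{2}\right) = 54 + 18 Q^{2}$)
$- 14 c{\left(-5 \right)} 5 = - 14 \left(54 + 18 \left(-5\right)^{2}\right) 5 = - 14 \left(54 + 18 \cdot 25\right) 5 = - 14 \left(54 + 450\right) 5 = \left(-14\right) 504 \cdot 5 = \left(-7056\right) 5 = -35280$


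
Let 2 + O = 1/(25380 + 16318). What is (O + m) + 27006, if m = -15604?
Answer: 475357201/41698 ≈ 11400.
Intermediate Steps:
O = -83395/41698 (O = -2 + 1/(25380 + 16318) = -2 + 1/41698 = -83395/41698 ≈ -2.0000)
(O + m) + 27006 = (-83395/41698 - 15604) + 27006 = -650738987/41698 + 27006 = 475357201/41698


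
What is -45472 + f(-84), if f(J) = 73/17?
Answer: -772951/17 ≈ -45468.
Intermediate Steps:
f(J) = 73/17 (f(J) = 73*(1/17) = 73/17)
-45472 + f(-84) = -45472 + 73/17 = -772951/17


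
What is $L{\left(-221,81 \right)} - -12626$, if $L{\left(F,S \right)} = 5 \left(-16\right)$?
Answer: $12546$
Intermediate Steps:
$L{\left(F,S \right)} = -80$
$L{\left(-221,81 \right)} - -12626 = -80 - -12626 = -80 + 12626 = 12546$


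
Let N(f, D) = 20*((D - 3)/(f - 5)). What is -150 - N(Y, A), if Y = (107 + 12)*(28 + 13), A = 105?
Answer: -366570/2437 ≈ -150.42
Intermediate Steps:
Y = 4879 (Y = 119*41 = 4879)
N(f, D) = 20*(-3 + D)/(-5 + f) (N(f, D) = 20*((-3 + D)/(-5 + f)) = 20*(-3 + D)/(-5 + f))
-150 - N(Y, A) = -150 - 20*(-3 + 105)/(-5 + 4879) = -150 - 20*102/4874 = -150 - 1*1020/2437 = -150 - 1020/2437 = -366570/2437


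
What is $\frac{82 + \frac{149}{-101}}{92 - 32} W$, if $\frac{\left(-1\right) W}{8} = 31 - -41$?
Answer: $- \frac{390384}{505} \approx -773.04$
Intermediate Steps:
$W = -576$ ($W = - 8 \left(31 - -41\right) = - 8 \left(31 + 41\right) = \left(-8\right) 72 = -576$)
$\frac{82 + \frac{149}{-101}}{92 - 32} W = \frac{82 + \frac{149}{-101}}{92 - 32} \left(-576\right) = \frac{82 + 149 \left(- \frac{1}{101}\right)}{60} \left(-576\right) = \left(82 - \frac{149}{101}\right) \frac{1}{60} \left(-576\right) = \frac{8133}{101} \cdot \frac{1}{60} \left(-576\right) = \frac{2711}{2020} \left(-576\right) = - \frac{390384}{505}$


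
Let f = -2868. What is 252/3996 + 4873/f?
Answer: -173609/106116 ≈ -1.6360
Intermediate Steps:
252/3996 + 4873/f = 252/3996 + 4873/(-2868) = 252*(1/3996) + 4873*(-1/2868) = 7/111 - 4873/2868 = -173609/106116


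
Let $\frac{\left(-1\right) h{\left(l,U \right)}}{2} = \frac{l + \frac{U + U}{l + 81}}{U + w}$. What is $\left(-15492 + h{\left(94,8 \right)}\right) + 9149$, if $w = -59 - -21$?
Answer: $- \frac{16633909}{2625} \approx -6336.7$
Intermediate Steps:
$w = -38$ ($w = -59 + 21 = -38$)
$h{\left(l,U \right)} = - \frac{2 \left(l + \frac{2 U}{81 + l}\right)}{-38 + U}$ ($h{\left(l,U \right)} = - 2 \frac{l + \frac{U + U}{l + 81}}{U - 38} = - 2 \frac{l + \frac{2 U}{81 + l}}{-38 + U} = - \frac{2 \left(l + \frac{2 U}{81 + l}\right)}{-38 + U}$)
$\left(-15492 + h{\left(94,8 \right)}\right) + 9149 = \left(-15492 + \frac{2 \left(- 94^{2} - 7614 - 16\right)}{-3078 - 3572 + 81 \cdot 8 + 8 \cdot 94}\right) + 9149 = \left(-15492 + \frac{2 \left(\left(-1\right) 8836 - 7614 - 16\right)}{-3078 - 3572 + 648 + 752}\right) + 9149 = \left(-15492 + \frac{2 \left(-8836 - 7614 - 16\right)}{-5250}\right) + 9149 = \left(-15492 + 2 \left(- \frac{1}{5250}\right) \left(-16466\right)\right) + 9149 = \left(-15492 + \frac{16466}{2625}\right) + 9149 = - \frac{40650034}{2625} + 9149 = - \frac{16633909}{2625}$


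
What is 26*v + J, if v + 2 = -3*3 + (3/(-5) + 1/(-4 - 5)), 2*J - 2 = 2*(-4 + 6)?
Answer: -13567/45 ≈ -301.49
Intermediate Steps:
J = 3 (J = 1 + (2*(-4 + 6))/2 = 1 + (2*2)/2 = 1 + (1/2)*4 = 1 + 2 = 3)
v = -527/45 (v = -2 + (-3*3 + (3/(-5) + 1/(-4 - 5))) = -2 + (-9 + (3*(-1/5) + 1/(-9))) = -2 + (-9 + (-3/5 + 1*(-1/9))) = -2 + (-9 + (-3/5 - 1/9)) = -2 + (-9 - 32/45) = -2 - 437/45 = -527/45 ≈ -11.711)
26*v + J = 26*(-527/45) + 3 = -13702/45 + 3 = -13567/45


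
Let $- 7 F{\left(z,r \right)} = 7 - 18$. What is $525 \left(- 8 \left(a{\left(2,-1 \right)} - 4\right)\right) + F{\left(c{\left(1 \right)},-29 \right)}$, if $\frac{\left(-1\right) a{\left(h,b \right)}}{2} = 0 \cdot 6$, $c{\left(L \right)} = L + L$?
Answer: $\frac{117611}{7} \approx 16802.0$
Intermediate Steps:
$c{\left(L \right)} = 2 L$
$a{\left(h,b \right)} = 0$ ($a{\left(h,b \right)} = - 2 \cdot 0 \cdot 6 = \left(-2\right) 0 = 0$)
$F{\left(z,r \right)} = \frac{11}{7}$ ($F{\left(z,r \right)} = - \frac{7 - 18}{7} = \left(- \frac{1}{7}\right) \left(-11\right) = \frac{11}{7}$)
$525 \left(- 8 \left(a{\left(2,-1 \right)} - 4\right)\right) + F{\left(c{\left(1 \right)},-29 \right)} = 525 \left(- 8 \left(0 - 4\right)\right) + \frac{11}{7} = 525 \left(\left(-8\right) \left(-4\right)\right) + \frac{11}{7} = 525 \cdot 32 + \frac{11}{7} = 16800 + \frac{11}{7} = \frac{117611}{7}$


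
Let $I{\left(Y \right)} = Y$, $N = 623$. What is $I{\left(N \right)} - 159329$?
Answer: $-158706$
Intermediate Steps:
$I{\left(N \right)} - 159329 = 623 - 159329 = -158706$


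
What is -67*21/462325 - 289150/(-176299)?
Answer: 133433221057/81507435175 ≈ 1.6371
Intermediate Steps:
-67*21/462325 - 289150/(-176299) = -1407*1/462325 - 289150*(-1/176299) = -1407/462325 + 289150/176299 = 133433221057/81507435175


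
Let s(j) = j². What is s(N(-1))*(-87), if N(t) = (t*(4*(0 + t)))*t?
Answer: -1392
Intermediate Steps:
N(t) = 4*t³ (N(t) = (t*(4*t))*t = (4*t²)*t = 4*t³)
s(N(-1))*(-87) = (4*(-1)³)²*(-87) = (4*(-1))²*(-87) = (-4)²*(-87) = 16*(-87) = -1392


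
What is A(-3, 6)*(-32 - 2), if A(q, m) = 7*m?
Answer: -1428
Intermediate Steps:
A(-3, 6)*(-32 - 2) = (7*6)*(-32 - 2) = 42*(-34) = -1428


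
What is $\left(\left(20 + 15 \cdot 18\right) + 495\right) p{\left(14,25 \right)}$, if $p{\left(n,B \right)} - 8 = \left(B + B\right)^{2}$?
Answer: $1968780$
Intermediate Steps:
$p{\left(n,B \right)} = 8 + 4 B^{2}$ ($p{\left(n,B \right)} = 8 + \left(B + B\right)^{2} = 8 + \left(2 B\right)^{2} = 8 + 4 B^{2}$)
$\left(\left(20 + 15 \cdot 18\right) + 495\right) p{\left(14,25 \right)} = \left(\left(20 + 15 \cdot 18\right) + 495\right) \left(8 + 4 \cdot 25^{2}\right) = \left(\left(20 + 270\right) + 495\right) \left(8 + 4 \cdot 625\right) = \left(290 + 495\right) \left(8 + 2500\right) = 785 \cdot 2508 = 1968780$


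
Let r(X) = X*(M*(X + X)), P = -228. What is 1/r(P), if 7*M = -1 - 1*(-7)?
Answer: 7/623808 ≈ 1.1221e-5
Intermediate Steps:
M = 6/7 (M = (-1 - 1*(-7))/7 = (-1 + 7)/7 = (⅐)*6 = 6/7 ≈ 0.85714)
r(X) = 12*X²/7 (r(X) = X*(6*(X + X)/7) = X*(6*(2*X)/7) = X*(12*X/7) = 12*X²/7)
1/r(P) = 1/((12/7)*(-228)²) = 1/((12/7)*51984) = 1/(623808/7) = 7/623808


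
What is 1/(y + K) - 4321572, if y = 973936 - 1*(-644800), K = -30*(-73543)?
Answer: -16530125260871/3825026 ≈ -4.3216e+6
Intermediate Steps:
K = 2206290
y = 1618736 (y = 973936 + 644800 = 1618736)
1/(y + K) - 4321572 = 1/(1618736 + 2206290) - 4321572 = 1/3825026 - 4321572 = -16530125260871/3825026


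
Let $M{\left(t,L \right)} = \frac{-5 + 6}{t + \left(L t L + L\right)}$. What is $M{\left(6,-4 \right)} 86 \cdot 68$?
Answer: $\frac{2924}{49} \approx 59.673$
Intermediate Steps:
$M{\left(t,L \right)} = \frac{1}{L + t + t L^{2}}$ ($M{\left(t,L \right)} = 1 \frac{1}{t + \left(t L^{2} + L\right)} = 1 \frac{1}{t + \left(L + t L^{2}\right)} = 1 \frac{1}{L + t + t L^{2}} = \frac{1}{L + t + t L^{2}}$)
$M{\left(6,-4 \right)} 86 \cdot 68 = \frac{1}{-4 + 6 + 6 \left(-4\right)^{2}} \cdot 86 \cdot 68 = \frac{1}{-4 + 6 + 6 \cdot 16} \cdot 86 \cdot 68 = \frac{1}{-4 + 6 + 96} \cdot 86 \cdot 68 = \frac{1}{98} \cdot 86 \cdot 68 = \frac{43}{49} \cdot 68 = \frac{2924}{49}$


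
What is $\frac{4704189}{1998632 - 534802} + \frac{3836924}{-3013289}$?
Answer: $\frac{8558476508701}{4410942836870} \approx 1.9403$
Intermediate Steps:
$\frac{4704189}{1998632 - 534802} + \frac{3836924}{-3013289} = \frac{4704189}{1998632 - 534802} + 3836924 \left(- \frac{1}{3013289}\right) = \frac{4704189}{1463830} - \frac{3836924}{3013289} = \frac{8558476508701}{4410942836870}$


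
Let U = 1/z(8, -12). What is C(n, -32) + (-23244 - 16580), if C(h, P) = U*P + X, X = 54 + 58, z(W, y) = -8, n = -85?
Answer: -39708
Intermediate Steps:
X = 112
U = -⅛ (U = 1/(-8) = -⅛ ≈ -0.12500)
C(h, P) = 112 - P/8 (C(h, P) = -P/8 + 112 = 112 - P/8)
C(n, -32) + (-23244 - 16580) = (112 - ⅛*(-32)) + (-23244 - 16580) = (112 + 4) - 39824 = 116 - 39824 = -39708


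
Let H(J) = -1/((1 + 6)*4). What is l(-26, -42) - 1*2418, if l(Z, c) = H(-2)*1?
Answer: -67705/28 ≈ -2418.0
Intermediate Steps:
H(J) = -1/28 (H(J) = -1/(7*4) = -1/28)
l(Z, c) = -1/28 (l(Z, c) = -1/28*1 = -1/28)
l(-26, -42) - 1*2418 = -1/28 - 1*2418 = -1/28 - 2418 = -67705/28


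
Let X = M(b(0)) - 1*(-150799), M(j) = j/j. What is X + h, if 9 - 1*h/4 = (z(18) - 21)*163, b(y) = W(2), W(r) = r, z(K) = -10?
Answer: 171048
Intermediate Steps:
b(y) = 2
M(j) = 1
h = 20248 (h = 36 - 4*(-10 - 21)*163 = 36 - (-124)*163 = 36 - 4*(-5053) = 36 + 20212 = 20248)
X = 150800 (X = 1 - 1*(-150799) = 1 + 150799 = 150800)
X + h = 150800 + 20248 = 171048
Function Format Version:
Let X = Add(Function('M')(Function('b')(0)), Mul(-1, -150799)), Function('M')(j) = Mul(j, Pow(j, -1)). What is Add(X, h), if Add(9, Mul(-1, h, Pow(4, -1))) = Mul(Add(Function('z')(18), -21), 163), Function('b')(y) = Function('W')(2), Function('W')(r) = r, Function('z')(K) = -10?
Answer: 171048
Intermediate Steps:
Function('b')(y) = 2
Function('M')(j) = 1
h = 20248 (h = Add(36, Mul(-4, Mul(Add(-10, -21), 163))) = Add(36, Mul(-4, Mul(-31, 163))) = Add(36, Mul(-4, -5053)) = Add(36, 20212) = 20248)
X = 150800 (X = Add(1, Mul(-1, -150799)) = Add(1, 150799) = 150800)
Add(X, h) = Add(150800, 20248) = 171048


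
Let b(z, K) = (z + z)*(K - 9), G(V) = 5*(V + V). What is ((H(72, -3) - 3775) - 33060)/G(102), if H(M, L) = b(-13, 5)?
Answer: -36731/1020 ≈ -36.011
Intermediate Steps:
G(V) = 10*V (G(V) = 5*(2*V) = 10*V)
b(z, K) = 2*z*(-9 + K) (b(z, K) = (2*z)*(-9 + K) = 2*z*(-9 + K))
H(M, L) = 104 (H(M, L) = 2*(-13)*(-9 + 5) = 2*(-13)*(-4) = 104)
((H(72, -3) - 3775) - 33060)/G(102) = ((104 - 3775) - 33060)/((10*102)) = (-3671 - 33060)/1020 = -36731*1/1020 = -36731/1020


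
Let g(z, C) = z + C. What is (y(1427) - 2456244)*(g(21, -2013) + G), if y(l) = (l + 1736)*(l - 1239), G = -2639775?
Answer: 4917913447200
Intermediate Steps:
g(z, C) = C + z
y(l) = (-1239 + l)*(1736 + l) (y(l) = (1736 + l)*(-1239 + l) = (-1239 + l)*(1736 + l))
(y(1427) - 2456244)*(g(21, -2013) + G) = ((-2150904 + 1427**2 + 497*1427) - 2456244)*((-2013 + 21) - 2639775) = ((-2150904 + 2036329 + 709219) - 2456244)*(-1992 - 2639775) = (594644 - 2456244)*(-2641767) = -1861600*(-2641767) = 4917913447200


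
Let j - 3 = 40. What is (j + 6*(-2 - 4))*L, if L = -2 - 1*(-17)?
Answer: 105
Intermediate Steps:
j = 43 (j = 3 + 40 = 43)
L = 15 (L = -2 + 17 = 15)
(j + 6*(-2 - 4))*L = (43 + 6*(-2 - 4))*15 = (43 + 6*(-6))*15 = (43 - 36)*15 = 7*15 = 105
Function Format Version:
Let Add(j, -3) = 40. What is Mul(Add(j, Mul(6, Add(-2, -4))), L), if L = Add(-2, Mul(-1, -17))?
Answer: 105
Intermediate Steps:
j = 43 (j = Add(3, 40) = 43)
L = 15 (L = Add(-2, 17) = 15)
Mul(Add(j, Mul(6, Add(-2, -4))), L) = Mul(Add(43, Mul(6, Add(-2, -4))), 15) = Mul(Add(43, Mul(6, -6)), 15) = Mul(Add(43, -36), 15) = Mul(7, 15) = 105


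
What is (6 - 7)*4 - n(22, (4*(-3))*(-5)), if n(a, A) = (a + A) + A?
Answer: -146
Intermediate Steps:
n(a, A) = a + 2*A (n(a, A) = (A + a) + A = a + 2*A)
(6 - 7)*4 - n(22, (4*(-3))*(-5)) = (6 - 7)*4 - (22 + 2*((4*(-3))*(-5))) = -1*4 - (22 + 2*(-12*(-5))) = -4 - (22 + 2*60) = -4 - (22 + 120) = -4 - 1*142 = -4 - 142 = -146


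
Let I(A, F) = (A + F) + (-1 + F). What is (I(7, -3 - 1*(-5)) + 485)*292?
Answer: 144540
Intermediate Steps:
I(A, F) = -1 + A + 2*F
(I(7, -3 - 1*(-5)) + 485)*292 = ((-1 + 7 + 2*(-3 - 1*(-5))) + 485)*292 = ((-1 + 7 + 2*(-3 + 5)) + 485)*292 = ((-1 + 7 + 2*2) + 485)*292 = ((-1 + 7 + 4) + 485)*292 = (10 + 485)*292 = 495*292 = 144540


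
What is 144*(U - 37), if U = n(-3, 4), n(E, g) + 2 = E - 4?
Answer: -6624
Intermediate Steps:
n(E, g) = -6 + E (n(E, g) = -2 + (E - 4) = -2 + (-4 + E) = -6 + E)
U = -9 (U = -6 - 3 = -9)
144*(U - 37) = 144*(-9 - 37) = 144*(-46) = -6624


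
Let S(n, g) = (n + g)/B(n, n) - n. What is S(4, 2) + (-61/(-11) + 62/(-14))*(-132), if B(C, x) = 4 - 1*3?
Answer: -1018/7 ≈ -145.43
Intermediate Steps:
B(C, x) = 1 (B(C, x) = 4 - 3 = 1)
S(n, g) = g (S(n, g) = (n + g)/1 - n = (g + n)*1 - n = (g + n) - n = g)
S(4, 2) + (-61/(-11) + 62/(-14))*(-132) = 2 + (-61/(-11) + 62/(-14))*(-132) = 2 + (-61*(-1/11) + 62*(-1/14))*(-132) = 2 + (61/11 - 31/7)*(-132) = 2 + (86/77)*(-132) = 2 - 1032/7 = -1018/7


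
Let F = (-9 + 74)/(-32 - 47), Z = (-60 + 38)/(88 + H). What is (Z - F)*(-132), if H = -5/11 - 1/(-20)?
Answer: -114873660/1522409 ≈ -75.455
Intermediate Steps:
H = -89/220 (H = -5*1/11 - 1*(-1/20) = -5/11 + 1/20 = -89/220 ≈ -0.40455)
Z = -4840/19271 (Z = (-60 + 38)/(88 - 89/220) = -22/19271/220 = -22*220/19271 = -4840/19271 ≈ -0.25115)
F = -65/79 (F = 65/(-79) = 65*(-1/79) = -65/79 ≈ -0.82278)
(Z - F)*(-132) = (-4840/19271 - 1*(-65/79))*(-132) = (-4840/19271 + 65/79)*(-132) = (870255/1522409)*(-132) = -114873660/1522409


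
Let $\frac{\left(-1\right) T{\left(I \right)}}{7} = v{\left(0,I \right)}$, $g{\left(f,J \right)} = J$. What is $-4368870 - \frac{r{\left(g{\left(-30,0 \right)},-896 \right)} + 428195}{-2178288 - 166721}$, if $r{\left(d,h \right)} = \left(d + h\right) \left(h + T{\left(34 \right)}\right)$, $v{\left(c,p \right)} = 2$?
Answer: $- \frac{10245038226275}{2345009} \approx -4.3689 \cdot 10^{6}$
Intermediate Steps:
$T{\left(I \right)} = -14$ ($T{\left(I \right)} = \left(-7\right) 2 = -14$)
$r{\left(d,h \right)} = \left(-14 + h\right) \left(d + h\right)$ ($r{\left(d,h \right)} = \left(d + h\right) \left(h - 14\right) = \left(d + h\right) \left(-14 + h\right) = \left(-14 + h\right) \left(d + h\right)$)
$-4368870 - \frac{r{\left(g{\left(-30,0 \right)},-896 \right)} + 428195}{-2178288 - 166721} = -4368870 - \frac{\left(\left(-896\right)^{2} - 0 - -12544 + 0 \left(-896\right)\right) + 428195}{-2178288 - 166721} = -4368870 - \frac{\left(802816 + 0 + 12544 + 0\right) + 428195}{-2345009} = -4368870 - \left(815360 + 428195\right) \left(- \frac{1}{2345009}\right) = -4368870 - 1243555 \left(- \frac{1}{2345009}\right) = -4368870 - - \frac{1243555}{2345009} = -4368870 + \frac{1243555}{2345009} = - \frac{10245038226275}{2345009}$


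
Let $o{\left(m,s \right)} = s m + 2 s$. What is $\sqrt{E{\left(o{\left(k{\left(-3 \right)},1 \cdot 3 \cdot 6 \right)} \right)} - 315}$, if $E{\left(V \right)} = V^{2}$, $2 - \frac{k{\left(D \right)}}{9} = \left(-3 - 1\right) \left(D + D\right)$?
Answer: $3 \sqrt{1382941} \approx 3528.0$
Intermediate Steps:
$k{\left(D \right)} = 18 + 72 D$ ($k{\left(D \right)} = 18 - 9 \left(-3 - 1\right) \left(D + D\right) = 18 - 9 \left(- 4 \cdot 2 D\right) = 18 - 9 \left(- 8 D\right) = 18 + 72 D$)
$o{\left(m,s \right)} = 2 s + m s$ ($o{\left(m,s \right)} = m s + 2 s = 2 s + m s$)
$\sqrt{E{\left(o{\left(k{\left(-3 \right)},1 \cdot 3 \cdot 6 \right)} \right)} - 315} = \sqrt{\left(1 \cdot 3 \cdot 6 \left(2 + \left(18 + 72 \left(-3\right)\right)\right)\right)^{2} - 315} = \sqrt{\left(3 \cdot 6 \left(2 + \left(18 - 216\right)\right)\right)^{2} - 315} = \sqrt{\left(18 \left(2 - 198\right)\right)^{2} - 315} = \sqrt{\left(18 \left(-196\right)\right)^{2} - 315} = \sqrt{\left(-3528\right)^{2} - 315} = \sqrt{12446784 - 315} = \sqrt{12446469} = 3 \sqrt{1382941}$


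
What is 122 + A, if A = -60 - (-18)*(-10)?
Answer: -118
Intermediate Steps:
A = -240 (A = -60 - 1*180 = -60 - 180 = -240)
122 + A = 122 - 240 = -118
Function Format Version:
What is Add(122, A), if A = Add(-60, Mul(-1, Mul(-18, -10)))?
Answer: -118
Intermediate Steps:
A = -240 (A = Add(-60, Mul(-1, 180)) = Add(-60, -180) = -240)
Add(122, A) = Add(122, -240) = -118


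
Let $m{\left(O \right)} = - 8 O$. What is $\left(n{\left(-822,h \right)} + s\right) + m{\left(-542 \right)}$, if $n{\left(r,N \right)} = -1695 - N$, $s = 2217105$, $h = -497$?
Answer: $2220243$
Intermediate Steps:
$\left(n{\left(-822,h \right)} + s\right) + m{\left(-542 \right)} = \left(\left(-1695 - -497\right) + 2217105\right) - -4336 = \left(\left(-1695 + 497\right) + 2217105\right) + 4336 = \left(-1198 + 2217105\right) + 4336 = 2215907 + 4336 = 2220243$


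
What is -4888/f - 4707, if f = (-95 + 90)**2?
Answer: -122563/25 ≈ -4902.5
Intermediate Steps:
f = 25 (f = (-5)**2 = 25)
-4888/f - 4707 = -4888/25 - 4707 = -122563/25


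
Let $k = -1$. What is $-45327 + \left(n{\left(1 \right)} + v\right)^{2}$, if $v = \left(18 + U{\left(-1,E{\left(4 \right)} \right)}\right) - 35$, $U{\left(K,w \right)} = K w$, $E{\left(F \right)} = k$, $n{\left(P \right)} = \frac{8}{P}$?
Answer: $-45263$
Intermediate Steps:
$E{\left(F \right)} = -1$
$v = -16$ ($v = \left(18 - -1\right) - 35 = \left(18 + 1\right) - 35 = 19 - 35 = -16$)
$-45327 + \left(n{\left(1 \right)} + v\right)^{2} = -45327 + \left(\frac{8}{1} - 16\right)^{2} = -45327 + \left(8 \cdot 1 - 16\right)^{2} = -45327 + \left(8 - 16\right)^{2} = -45327 + \left(-8\right)^{2} = -45327 + 64 = -45263$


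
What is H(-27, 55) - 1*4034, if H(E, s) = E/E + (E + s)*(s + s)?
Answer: -953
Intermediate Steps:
H(E, s) = 1 + 2*s*(E + s) (H(E, s) = 1 + (E + s)*(2*s) = 1 + 2*s*(E + s))
H(-27, 55) - 1*4034 = (1 + 2*55**2 + 2*(-27)*55) - 1*4034 = (1 + 2*3025 - 2970) - 4034 = (1 + 6050 - 2970) - 4034 = 3081 - 4034 = -953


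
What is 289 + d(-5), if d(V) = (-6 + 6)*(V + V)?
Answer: 289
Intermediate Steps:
d(V) = 0 (d(V) = 0*(2*V) = 0)
289 + d(-5) = 289 + 0 = 289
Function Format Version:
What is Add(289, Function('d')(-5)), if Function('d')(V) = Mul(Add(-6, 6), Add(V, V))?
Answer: 289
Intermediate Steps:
Function('d')(V) = 0 (Function('d')(V) = Mul(0, Mul(2, V)) = 0)
Add(289, Function('d')(-5)) = Add(289, 0) = 289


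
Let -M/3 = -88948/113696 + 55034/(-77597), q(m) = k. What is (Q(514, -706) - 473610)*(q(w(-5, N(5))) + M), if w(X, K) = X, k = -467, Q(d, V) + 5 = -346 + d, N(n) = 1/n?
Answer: 37152980006175559/169662856 ≈ 2.1898e+8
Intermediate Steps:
Q(d, V) = -351 + d (Q(d, V) = -5 + (-346 + d) = -351 + d)
q(m) = -467
M = 9869432715/2205617128 (M = -3*(-88948/113696 + 55034/(-77597)) = -3*(-88948*1/113696 + 55034*(-1/77597)) = -3*(-22237/28424 - 55034/77597) = -3*(-3289810905/2205617128) = 9869432715/2205617128 ≈ 4.4747)
(Q(514, -706) - 473610)*(q(w(-5, N(5))) + M) = ((-351 + 514) - 473610)*(-467 + 9869432715/2205617128) = (163 - 473610)*(-1020153766061/2205617128) = -473447*(-1020153766061/2205617128) = 37152980006175559/169662856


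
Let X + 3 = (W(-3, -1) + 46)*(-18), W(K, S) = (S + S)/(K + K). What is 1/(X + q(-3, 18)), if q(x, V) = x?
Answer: -1/840 ≈ -0.0011905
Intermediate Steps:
W(K, S) = S/K (W(K, S) = (2*S)/((2*K)) = (2*S)*(1/(2*K)) = S/K)
X = -837 (X = -3 + (-1/(-3) + 46)*(-18) = -3 + (-1*(-⅓) + 46)*(-18) = -3 + (⅓ + 46)*(-18) = -3 + (139/3)*(-18) = -3 - 834 = -837)
1/(X + q(-3, 18)) = 1/(-837 - 3) = 1/(-840) = -1/840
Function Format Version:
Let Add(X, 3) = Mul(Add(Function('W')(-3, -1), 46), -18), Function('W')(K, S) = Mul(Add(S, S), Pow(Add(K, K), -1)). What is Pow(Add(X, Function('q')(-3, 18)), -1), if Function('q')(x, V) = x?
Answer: Rational(-1, 840) ≈ -0.0011905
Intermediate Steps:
Function('W')(K, S) = Mul(S, Pow(K, -1)) (Function('W')(K, S) = Mul(Mul(2, S), Pow(Mul(2, K), -1)) = Mul(Mul(2, S), Mul(Rational(1, 2), Pow(K, -1))) = Mul(S, Pow(K, -1)))
X = -837 (X = Add(-3, Mul(Add(Mul(-1, Pow(-3, -1)), 46), -18)) = Add(-3, Mul(Add(Mul(-1, Rational(-1, 3)), 46), -18)) = Add(-3, Mul(Add(Rational(1, 3), 46), -18)) = Add(-3, Mul(Rational(139, 3), -18)) = Add(-3, -834) = -837)
Pow(Add(X, Function('q')(-3, 18)), -1) = Pow(Add(-837, -3), -1) = Pow(-840, -1) = Rational(-1, 840)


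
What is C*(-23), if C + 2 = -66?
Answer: 1564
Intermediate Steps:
C = -68 (C = -2 - 66 = -68)
C*(-23) = -68*(-23) = 1564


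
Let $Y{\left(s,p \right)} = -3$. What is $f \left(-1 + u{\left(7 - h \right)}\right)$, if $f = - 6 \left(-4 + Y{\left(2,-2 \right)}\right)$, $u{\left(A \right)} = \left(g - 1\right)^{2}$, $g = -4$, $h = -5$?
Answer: $1008$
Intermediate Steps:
$u{\left(A \right)} = 25$ ($u{\left(A \right)} = \left(-4 - 1\right)^{2} = \left(-5\right)^{2} = 25$)
$f = 42$ ($f = - 6 \left(-4 - 3\right) = \left(-6\right) \left(-7\right) = 42$)
$f \left(-1 + u{\left(7 - h \right)}\right) = 42 \left(-1 + 25\right) = 42 \cdot 24 = 1008$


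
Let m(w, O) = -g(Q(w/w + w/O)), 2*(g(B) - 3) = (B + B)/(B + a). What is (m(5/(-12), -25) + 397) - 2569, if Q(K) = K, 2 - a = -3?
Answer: -785236/361 ≈ -2175.2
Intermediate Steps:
a = 5 (a = 2 - 1*(-3) = 2 + 3 = 5)
g(B) = 3 + B/(5 + B) (g(B) = 3 + ((B + B)/(B + 5))/2 = 3 + ((2*B)/(5 + B))/2 = 3 + (2*B/(5 + B))/2 = 3 + B/(5 + B))
m(w, O) = -(19 + 4*w/O)/(6 + w/O) (m(w, O) = -(15 + 4*(w/w + w/O))/(5 + (w/w + w/O)) = -(15 + 4*(1 + w/O))/(5 + (1 + w/O)) = -(15 + (4 + 4*w/O))/(6 + w/O) = -(19 + 4*w/O)/(6 + w/O))
(m(5/(-12), -25) + 397) - 2569 = ((-19*(-25) - 20/(-12))/(5/(-12) + 6*(-25)) + 397) - 2569 = ((475 - 20*(-1)/12)/(5*(-1/12) - 150) + 397) - 2569 = ((475 - 4*(-5/12))/(-5/12 - 150) + 397) - 2569 = ((475 + 5/3)/(-1805/12) + 397) - 2569 = (-12/1805*1430/3 + 397) - 2569 = (-1144/361 + 397) - 2569 = 142173/361 - 2569 = -785236/361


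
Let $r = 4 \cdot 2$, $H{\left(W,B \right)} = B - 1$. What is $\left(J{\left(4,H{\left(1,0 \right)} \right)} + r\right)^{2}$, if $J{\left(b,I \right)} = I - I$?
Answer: $64$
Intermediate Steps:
$H{\left(W,B \right)} = -1 + B$ ($H{\left(W,B \right)} = B - 1 = -1 + B$)
$J{\left(b,I \right)} = 0$
$r = 8$
$\left(J{\left(4,H{\left(1,0 \right)} \right)} + r\right)^{2} = \left(0 + 8\right)^{2} = 8^{2} = 64$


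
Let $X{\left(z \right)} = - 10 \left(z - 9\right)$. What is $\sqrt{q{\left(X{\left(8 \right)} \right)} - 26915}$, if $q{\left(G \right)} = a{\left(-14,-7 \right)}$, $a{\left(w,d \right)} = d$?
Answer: $i \sqrt{26922} \approx 164.08 i$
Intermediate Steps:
$X{\left(z \right)} = 90 - 10 z$ ($X{\left(z \right)} = - 10 \left(-9 + z\right) = 90 - 10 z$)
$q{\left(G \right)} = -7$
$\sqrt{q{\left(X{\left(8 \right)} \right)} - 26915} = \sqrt{-7 - 26915} = \sqrt{-26922} = i \sqrt{26922}$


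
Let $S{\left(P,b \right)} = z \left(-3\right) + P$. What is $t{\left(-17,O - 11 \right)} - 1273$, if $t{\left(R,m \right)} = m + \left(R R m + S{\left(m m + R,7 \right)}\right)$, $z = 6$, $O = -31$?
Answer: $-11724$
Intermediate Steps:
$S{\left(P,b \right)} = -18 + P$ ($S{\left(P,b \right)} = 6 \left(-3\right) + P = -18 + P$)
$t{\left(R,m \right)} = -18 + R + m + m^{2} + m R^{2}$ ($t{\left(R,m \right)} = m - \left(18 - R - m m - R R m\right) = m - \left(18 - R - m^{2} - R^{2} m\right) = m - \left(18 - R - m^{2} - m R^{2}\right) = m + \left(m R^{2} + \left(-18 + R + m^{2}\right)\right) = m + \left(-18 + R + m^{2} + m R^{2}\right) = -18 + R + m + m^{2} + m R^{2}$)
$t{\left(-17,O - 11 \right)} - 1273 = \left(-18 - 17 - 42 + \left(-31 - 11\right)^{2} + \left(-31 - 11\right) \left(-17\right)^{2}\right) - 1273 = \left(-18 - 17 - 42 + \left(-31 - 11\right)^{2} + \left(-31 - 11\right) 289\right) - 1273 = \left(-18 - 17 - 42 + \left(-42\right)^{2} - 12138\right) - 1273 = \left(-18 - 17 - 42 + 1764 - 12138\right) - 1273 = -10451 - 1273 = -11724$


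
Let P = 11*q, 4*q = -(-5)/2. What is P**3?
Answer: 166375/512 ≈ 324.95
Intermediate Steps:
q = 5/8 (q = (-(-5)/2)/4 = (-1*(-5/2))/4 = (1/4)*(5/2) = 5/8 ≈ 0.62500)
P = 55/8 (P = 11*(5/8) = 55/8 ≈ 6.8750)
P**3 = (55/8)**3 = 166375/512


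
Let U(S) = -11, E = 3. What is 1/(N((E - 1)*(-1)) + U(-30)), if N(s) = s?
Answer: -1/13 ≈ -0.076923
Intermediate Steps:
1/(N((E - 1)*(-1)) + U(-30)) = 1/((3 - 1)*(-1) - 11) = 1/(2*(-1) - 11) = 1/(-2 - 11) = 1/(-13) = -1/13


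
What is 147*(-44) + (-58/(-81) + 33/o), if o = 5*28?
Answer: -73336327/11340 ≈ -6467.0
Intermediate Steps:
o = 140
147*(-44) + (-58/(-81) + 33/o) = 147*(-44) + (-58/(-81) + 33/140) = -6468 + (-58*(-1/81) + 33*(1/140)) = -6468 + (58/81 + 33/140) = -6468 + 10793/11340 = -73336327/11340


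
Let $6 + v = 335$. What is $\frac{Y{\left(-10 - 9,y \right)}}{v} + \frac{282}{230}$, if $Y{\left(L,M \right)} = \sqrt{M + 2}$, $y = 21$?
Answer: $\frac{141}{115} + \frac{\sqrt{23}}{329} \approx 1.2407$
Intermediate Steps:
$v = 329$ ($v = -6 + 335 = 329$)
$Y{\left(L,M \right)} = \sqrt{2 + M}$
$\frac{Y{\left(-10 - 9,y \right)}}{v} + \frac{282}{230} = \frac{\sqrt{2 + 21}}{329} + \frac{282}{230} = \sqrt{23} \cdot \frac{1}{329} + 282 \cdot \frac{1}{230} = \frac{\sqrt{23}}{329} + \frac{141}{115} = \frac{141}{115} + \frac{\sqrt{23}}{329}$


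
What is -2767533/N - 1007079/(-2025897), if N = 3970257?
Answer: -178708261422/893703527281 ≈ -0.19996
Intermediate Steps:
-2767533/N - 1007079/(-2025897) = -2767533/3970257 - 1007079/(-2025897) = -2767533*1/3970257 - 1007079*(-1/2025897) = -922511/1323419 + 335693/675299 = -178708261422/893703527281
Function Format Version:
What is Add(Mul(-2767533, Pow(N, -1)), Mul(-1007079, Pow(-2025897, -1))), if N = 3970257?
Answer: Rational(-178708261422, 893703527281) ≈ -0.19996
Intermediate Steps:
Add(Mul(-2767533, Pow(N, -1)), Mul(-1007079, Pow(-2025897, -1))) = Add(Mul(-2767533, Pow(3970257, -1)), Mul(-1007079, Pow(-2025897, -1))) = Add(Mul(-2767533, Rational(1, 3970257)), Mul(-1007079, Rational(-1, 2025897))) = Add(Rational(-922511, 1323419), Rational(335693, 675299)) = Rational(-178708261422, 893703527281)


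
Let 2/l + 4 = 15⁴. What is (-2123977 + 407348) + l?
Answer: -86897476607/50621 ≈ -1.7166e+6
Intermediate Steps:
l = 2/50621 (l = 2/(-4 + 15⁴) = 2/(-4 + 50625) = 2/50621 ≈ 3.9509e-5)
(-2123977 + 407348) + l = (-2123977 + 407348) + 2/50621 = -1716629 + 2/50621 = -86897476607/50621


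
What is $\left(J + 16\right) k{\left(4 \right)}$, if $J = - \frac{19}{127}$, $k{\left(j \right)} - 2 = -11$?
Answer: $- \frac{18117}{127} \approx -142.65$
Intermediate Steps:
$k{\left(j \right)} = -9$ ($k{\left(j \right)} = 2 - 11 = -9$)
$J = - \frac{19}{127}$ ($J = \left(-19\right) \frac{1}{127} = - \frac{19}{127} \approx -0.14961$)
$\left(J + 16\right) k{\left(4 \right)} = \left(- \frac{19}{127} + 16\right) \left(-9\right) = \frac{2013}{127} \left(-9\right) = - \frac{18117}{127}$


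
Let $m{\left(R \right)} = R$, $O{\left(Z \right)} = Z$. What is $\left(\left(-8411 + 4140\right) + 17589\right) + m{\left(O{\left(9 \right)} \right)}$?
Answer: $13327$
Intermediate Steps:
$\left(\left(-8411 + 4140\right) + 17589\right) + m{\left(O{\left(9 \right)} \right)} = \left(\left(-8411 + 4140\right) + 17589\right) + 9 = \left(-4271 + 17589\right) + 9 = 13318 + 9 = 13327$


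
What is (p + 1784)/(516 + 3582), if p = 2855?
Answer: 4639/4098 ≈ 1.1320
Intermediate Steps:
(p + 1784)/(516 + 3582) = (2855 + 1784)/(516 + 3582) = 4639/4098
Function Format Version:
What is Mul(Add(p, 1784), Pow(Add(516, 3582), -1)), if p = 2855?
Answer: Rational(4639, 4098) ≈ 1.1320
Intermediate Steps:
Mul(Add(p, 1784), Pow(Add(516, 3582), -1)) = Mul(Add(2855, 1784), Pow(Add(516, 3582), -1)) = Mul(4639, Pow(4098, -1)) = Mul(4639, Rational(1, 4098)) = Rational(4639, 4098)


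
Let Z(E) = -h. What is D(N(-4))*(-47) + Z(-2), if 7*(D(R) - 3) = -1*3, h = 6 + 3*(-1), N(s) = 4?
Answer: -867/7 ≈ -123.86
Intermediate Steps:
h = 3 (h = 6 - 3 = 3)
D(R) = 18/7 (D(R) = 3 + (-1*3)/7 = 3 + (⅐)*(-3) = 3 - 3/7 = 18/7)
Z(E) = -3 (Z(E) = -1*3 = -3)
D(N(-4))*(-47) + Z(-2) = (18/7)*(-47) - 3 = -846/7 - 3 = -867/7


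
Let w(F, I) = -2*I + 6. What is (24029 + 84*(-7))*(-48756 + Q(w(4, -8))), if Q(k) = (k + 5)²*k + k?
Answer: -766426936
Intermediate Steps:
w(F, I) = 6 - 2*I
Q(k) = k + k*(5 + k)² (Q(k) = (5 + k)²*k + k = k*(5 + k)² + k = k + k*(5 + k)²)
(24029 + 84*(-7))*(-48756 + Q(w(4, -8))) = (24029 + 84*(-7))*(-48756 + (6 - 2*(-8))*(1 + (5 + (6 - 2*(-8)))²)) = (24029 - 588)*(-48756 + (6 + 16)*(1 + (5 + (6 + 16))²)) = 23441*(-48756 + 22*(1 + (5 + 22)²)) = 23441*(-48756 + 22*(1 + 27²)) = 23441*(-48756 + 22*(1 + 729)) = 23441*(-48756 + 22*730) = 23441*(-48756 + 16060) = 23441*(-32696) = -766426936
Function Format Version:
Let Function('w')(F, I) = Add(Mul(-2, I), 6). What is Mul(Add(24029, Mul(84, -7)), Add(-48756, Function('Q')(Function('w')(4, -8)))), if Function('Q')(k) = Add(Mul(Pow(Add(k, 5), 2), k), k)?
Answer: -766426936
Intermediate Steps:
Function('w')(F, I) = Add(6, Mul(-2, I))
Function('Q')(k) = Add(k, Mul(k, Pow(Add(5, k), 2))) (Function('Q')(k) = Add(Mul(Pow(Add(5, k), 2), k), k) = Add(Mul(k, Pow(Add(5, k), 2)), k) = Add(k, Mul(k, Pow(Add(5, k), 2))))
Mul(Add(24029, Mul(84, -7)), Add(-48756, Function('Q')(Function('w')(4, -8)))) = Mul(Add(24029, Mul(84, -7)), Add(-48756, Mul(Add(6, Mul(-2, -8)), Add(1, Pow(Add(5, Add(6, Mul(-2, -8))), 2))))) = Mul(Add(24029, -588), Add(-48756, Mul(Add(6, 16), Add(1, Pow(Add(5, Add(6, 16)), 2))))) = Mul(23441, Add(-48756, Mul(22, Add(1, Pow(Add(5, 22), 2))))) = Mul(23441, Add(-48756, Mul(22, Add(1, Pow(27, 2))))) = Mul(23441, Add(-48756, Mul(22, Add(1, 729)))) = Mul(23441, Add(-48756, Mul(22, 730))) = Mul(23441, Add(-48756, 16060)) = Mul(23441, -32696) = -766426936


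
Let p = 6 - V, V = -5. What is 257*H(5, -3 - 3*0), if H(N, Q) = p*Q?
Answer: -8481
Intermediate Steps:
p = 11 (p = 6 - 1*(-5) = 6 + 5 = 11)
H(N, Q) = 11*Q
257*H(5, -3 - 3*0) = 257*(11*(-3 - 3*0)) = 257*(11*(-3 + 0)) = 257*(11*(-3)) = 257*(-33) = -8481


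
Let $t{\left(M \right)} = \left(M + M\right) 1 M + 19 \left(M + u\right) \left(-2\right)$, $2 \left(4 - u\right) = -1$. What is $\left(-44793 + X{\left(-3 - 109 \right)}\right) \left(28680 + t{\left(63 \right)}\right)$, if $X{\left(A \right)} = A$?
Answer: $-1529149965$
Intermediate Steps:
$u = \frac{9}{2}$ ($u = 4 - - \frac{1}{2} = 4 + \frac{1}{2} = \frac{9}{2} \approx 4.5$)
$t{\left(M \right)} = -171 - 38 M + 2 M^{2}$ ($t{\left(M \right)} = \left(M + M\right) 1 M + 19 \left(M + \frac{9}{2}\right) \left(-2\right) = 2 M 1 M + 19 \left(\frac{9}{2} + M\right) \left(-2\right) = 2 M M + 19 \left(-9 - 2 M\right) = 2 M^{2} - \left(171 + 38 M\right) = -171 - 38 M + 2 M^{2}$)
$\left(-44793 + X{\left(-3 - 109 \right)}\right) \left(28680 + t{\left(63 \right)}\right) = \left(-44793 - 112\right) \left(28680 - \left(2565 - 7938\right)\right) = \left(-44793 - 112\right) \left(28680 - -5373\right) = - 44905 \left(28680 - -5373\right) = - 44905 \left(28680 + 5373\right) = \left(-44905\right) 34053 = -1529149965$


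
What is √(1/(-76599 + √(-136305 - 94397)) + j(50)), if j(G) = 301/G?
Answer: √2*√((23056249 - 18361*I*√62)/(76599 - 61*I*√62))/10 ≈ 2.4536 - 1.6681e-8*I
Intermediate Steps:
√(1/(-76599 + √(-136305 - 94397)) + j(50)) = √(1/(-76599 + √(-136305 - 94397)) + 301/50) = √(1/(-76599 + √(-230702)) + 301*(1/50)) = √(1/(-76599 + 61*I*√62) + 301/50) = √(301/50 + 1/(-76599 + 61*I*√62))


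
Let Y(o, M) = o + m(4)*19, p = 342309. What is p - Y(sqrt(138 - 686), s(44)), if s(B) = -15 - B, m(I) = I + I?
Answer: 342157 - 2*I*sqrt(137) ≈ 3.4216e+5 - 23.409*I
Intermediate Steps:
m(I) = 2*I
Y(o, M) = 152 + o (Y(o, M) = o + (2*4)*19 = o + 8*19 = o + 152 = 152 + o)
p - Y(sqrt(138 - 686), s(44)) = 342309 - (152 + sqrt(138 - 686)) = 342309 - (152 + sqrt(-548)) = 342309 - (152 + 2*I*sqrt(137)) = 342309 + (-152 - 2*I*sqrt(137)) = 342157 - 2*I*sqrt(137)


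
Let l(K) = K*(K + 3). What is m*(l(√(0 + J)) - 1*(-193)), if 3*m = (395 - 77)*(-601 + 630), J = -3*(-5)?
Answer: 639392 + 9222*√15 ≈ 6.7511e+5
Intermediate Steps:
J = 15
l(K) = K*(3 + K)
m = 3074 (m = ((395 - 77)*(-601 + 630))/3 = (318*29)/3 = (⅓)*9222 = 3074)
m*(l(√(0 + J)) - 1*(-193)) = 3074*(√(0 + 15)*(3 + √(0 + 15)) - 1*(-193)) = 3074*(√15*(3 + √15) + 193) = 3074*(193 + √15*(3 + √15)) = 593282 + 3074*√15*(3 + √15)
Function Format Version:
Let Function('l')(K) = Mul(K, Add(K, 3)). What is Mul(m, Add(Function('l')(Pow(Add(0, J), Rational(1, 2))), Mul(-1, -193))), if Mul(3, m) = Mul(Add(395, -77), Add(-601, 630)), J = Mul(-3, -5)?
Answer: Add(639392, Mul(9222, Pow(15, Rational(1, 2)))) ≈ 6.7511e+5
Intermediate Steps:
J = 15
Function('l')(K) = Mul(K, Add(3, K))
m = 3074 (m = Mul(Rational(1, 3), Mul(Add(395, -77), Add(-601, 630))) = Mul(Rational(1, 3), Mul(318, 29)) = Mul(Rational(1, 3), 9222) = 3074)
Mul(m, Add(Function('l')(Pow(Add(0, J), Rational(1, 2))), Mul(-1, -193))) = Mul(3074, Add(Mul(Pow(Add(0, 15), Rational(1, 2)), Add(3, Pow(Add(0, 15), Rational(1, 2)))), Mul(-1, -193))) = Mul(3074, Add(Mul(Pow(15, Rational(1, 2)), Add(3, Pow(15, Rational(1, 2)))), 193)) = Mul(3074, Add(193, Mul(Pow(15, Rational(1, 2)), Add(3, Pow(15, Rational(1, 2)))))) = Add(593282, Mul(3074, Pow(15, Rational(1, 2)), Add(3, Pow(15, Rational(1, 2)))))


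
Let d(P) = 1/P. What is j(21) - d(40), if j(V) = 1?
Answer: 39/40 ≈ 0.97500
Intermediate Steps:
j(21) - d(40) = 1 - 1/40 = 39/40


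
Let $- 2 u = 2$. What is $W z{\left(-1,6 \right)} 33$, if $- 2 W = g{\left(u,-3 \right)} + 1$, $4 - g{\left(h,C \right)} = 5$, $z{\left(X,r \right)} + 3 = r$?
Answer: $0$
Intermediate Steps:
$u = -1$ ($u = \left(- \frac{1}{2}\right) 2 = -1$)
$z{\left(X,r \right)} = -3 + r$
$g{\left(h,C \right)} = -1$ ($g{\left(h,C \right)} = 4 - 5 = -1$)
$W = 0$ ($W = - \frac{-1 + 1}{2} = \left(- \frac{1}{2}\right) 0 = 0$)
$W z{\left(-1,6 \right)} 33 = 0 \left(-3 + 6\right) 33 = 0 \cdot 3 \cdot 33 = 0 \cdot 33 = 0$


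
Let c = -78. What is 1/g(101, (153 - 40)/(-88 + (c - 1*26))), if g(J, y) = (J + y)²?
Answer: 36864/371679841 ≈ 9.9182e-5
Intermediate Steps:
1/g(101, (153 - 40)/(-88 + (c - 1*26))) = 1/((101 + (153 - 40)/(-88 + (-78 - 1*26)))²) = 1/((101 + 113/(-88 + (-78 - 26)))²) = 1/((101 + 113/(-88 - 104))²) = 1/((101 + 113/(-192))²) = 1/((101 + 113*(-1/192))²) = 1/((101 - 113/192)²) = 1/((19279/192)²) = 1/(371679841/36864) = 36864/371679841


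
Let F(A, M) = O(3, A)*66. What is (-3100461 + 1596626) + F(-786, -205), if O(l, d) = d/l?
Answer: -1521127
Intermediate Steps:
F(A, M) = 22*A (F(A, M) = (A/3)*66 = 22*A)
(-3100461 + 1596626) + F(-786, -205) = (-3100461 + 1596626) + 22*(-786) = -1503835 - 17292 = -1521127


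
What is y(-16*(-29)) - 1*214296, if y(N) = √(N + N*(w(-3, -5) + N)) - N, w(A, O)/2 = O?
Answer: -214760 + 4*√13195 ≈ -2.1430e+5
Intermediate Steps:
w(A, O) = 2*O
y(N) = √(N + N*(-10 + N)) - N (y(N) = √(N + N*(2*(-5) + N)) - N = √(N + N*(-10 + N)) - N)
y(-16*(-29)) - 1*214296 = (√((-16*(-29))*(-9 - 16*(-29))) - (-16)*(-29)) - 1*214296 = (√(464*(-9 + 464)) - 1*464) - 214296 = (√(464*455) - 464) - 214296 = (√211120 - 464) - 214296 = (4*√13195 - 464) - 214296 = (-464 + 4*√13195) - 214296 = -214760 + 4*√13195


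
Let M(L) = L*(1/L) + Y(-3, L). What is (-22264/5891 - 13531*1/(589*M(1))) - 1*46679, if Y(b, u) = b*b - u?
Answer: -1457898460274/31228191 ≈ -46685.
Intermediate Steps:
Y(b, u) = b² - u
M(L) = 10 - L (M(L) = L*(1/L) + ((-3)² - L) = L/L + (9 - L) = 1 + (9 - L) = 10 - L)
(-22264/5891 - 13531*1/(589*M(1))) - 1*46679 = (-22264/5891 - 13531*1/(589*(10 - 1*1))) - 1*46679 = (-22264*1/5891 - 13531*1/(589*(10 - 1))) - 46679 = (-22264/5891 - 13531/(589*9)) - 46679 = (-22264/5891 - 13531/5301) - 46679 = -197732585/31228191 - 46679 = -1457898460274/31228191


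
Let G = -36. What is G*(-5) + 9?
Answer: 189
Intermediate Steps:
G*(-5) + 9 = -36*(-5) + 9 = 180 + 9 = 189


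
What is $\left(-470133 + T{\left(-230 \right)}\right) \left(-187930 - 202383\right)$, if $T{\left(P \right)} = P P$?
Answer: $162851463929$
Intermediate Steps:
$T{\left(P \right)} = P^{2}$
$\left(-470133 + T{\left(-230 \right)}\right) \left(-187930 - 202383\right) = \left(-470133 + \left(-230\right)^{2}\right) \left(-187930 - 202383\right) = \left(-470133 + 52900\right) \left(-390313\right) = \left(-417233\right) \left(-390313\right) = 162851463929$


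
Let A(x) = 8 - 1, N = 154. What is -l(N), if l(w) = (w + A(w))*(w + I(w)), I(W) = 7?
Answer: -25921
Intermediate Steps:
A(x) = 7
l(w) = (7 + w)**2 (l(w) = (w + 7)*(w + 7) = (7 + w)*(7 + w) = (7 + w)**2)
-l(N) = -(49 + 154**2 + 14*154) = -(49 + 23716 + 2156) = -1*25921 = -25921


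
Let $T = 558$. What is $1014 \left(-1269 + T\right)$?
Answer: $-720954$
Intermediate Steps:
$1014 \left(-1269 + T\right) = 1014 \left(-1269 + 558\right) = 1014 \left(-711\right) = -720954$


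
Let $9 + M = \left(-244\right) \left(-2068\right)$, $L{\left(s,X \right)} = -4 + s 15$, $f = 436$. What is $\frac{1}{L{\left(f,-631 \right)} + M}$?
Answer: $\frac{1}{511119} \approx 1.9565 \cdot 10^{-6}$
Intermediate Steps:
$L{\left(s,X \right)} = -4 + 15 s$
$M = 504583$ ($M = -9 - -504592 = -9 + 504592 = 504583$)
$\frac{1}{L{\left(f,-631 \right)} + M} = \frac{1}{\left(-4 + 15 \cdot 436\right) + 504583} = \frac{1}{\left(-4 + 6540\right) + 504583} = \frac{1}{6536 + 504583} = \frac{1}{511119}$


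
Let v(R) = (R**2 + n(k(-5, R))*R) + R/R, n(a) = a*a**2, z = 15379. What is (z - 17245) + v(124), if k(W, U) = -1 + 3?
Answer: 14503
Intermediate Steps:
k(W, U) = 2
n(a) = a**3
v(R) = 1 + R**2 + 8*R (v(R) = (R**2 + 2**3*R) + R/R = (R**2 + 8*R) + 1 = 1 + R**2 + 8*R)
(z - 17245) + v(124) = (15379 - 17245) + (1 + 124**2 + 8*124) = -1866 + (1 + 15376 + 992) = -1866 + 16369 = 14503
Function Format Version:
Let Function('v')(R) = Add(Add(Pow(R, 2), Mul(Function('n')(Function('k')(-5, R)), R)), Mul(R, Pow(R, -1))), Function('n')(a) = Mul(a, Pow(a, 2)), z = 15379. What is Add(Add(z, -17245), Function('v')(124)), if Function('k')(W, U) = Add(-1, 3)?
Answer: 14503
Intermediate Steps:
Function('k')(W, U) = 2
Function('n')(a) = Pow(a, 3)
Function('v')(R) = Add(1, Pow(R, 2), Mul(8, R)) (Function('v')(R) = Add(Add(Pow(R, 2), Mul(Pow(2, 3), R)), Mul(R, Pow(R, -1))) = Add(Add(Pow(R, 2), Mul(8, R)), 1) = Add(1, Pow(R, 2), Mul(8, R)))
Add(Add(z, -17245), Function('v')(124)) = Add(Add(15379, -17245), Add(1, Pow(124, 2), Mul(8, 124))) = Add(-1866, Add(1, 15376, 992)) = Add(-1866, 16369) = 14503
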